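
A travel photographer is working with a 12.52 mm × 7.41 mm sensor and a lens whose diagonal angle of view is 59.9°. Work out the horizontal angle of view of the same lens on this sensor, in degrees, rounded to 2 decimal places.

52.75°

Sensor diagonal = √(12.52² + 7.41²) = √211.6585 ≈ 14.5485 mm.
From the diagonal AOV: f = 14.5485 / (2·tan(29.95°)) = 14.5485 / 1.15237 ≈ 12.6248 mm.
Horizontal AOV = 2·arctan(12.52 / (2 × 12.6248)) = 2·arctan(0.49585) ≈ 52.7490°.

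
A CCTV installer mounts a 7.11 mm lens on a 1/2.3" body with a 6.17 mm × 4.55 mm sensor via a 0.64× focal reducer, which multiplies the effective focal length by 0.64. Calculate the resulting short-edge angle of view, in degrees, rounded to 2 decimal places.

Effective focal length f = 7.11 × 0.64 = 4.5504 mm.
α = 2·arctan(4.55 / (2 × 4.5504)) = 2·arctan(0.49996) ≈ 53.1261°.

53.13°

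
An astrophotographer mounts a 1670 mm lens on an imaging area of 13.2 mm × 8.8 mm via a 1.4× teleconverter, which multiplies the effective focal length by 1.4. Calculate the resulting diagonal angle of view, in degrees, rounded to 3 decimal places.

0.389°

Effective focal length f = 1670 × 1.4 = 2338 mm.
Sensor diagonal = √(13.2² + 8.8²) = √251.6800 ≈ 15.8644 mm.
α = 2·arctan(15.864 / (2 × 2338)) = 2·arctan(0.00339) ≈ 0.3888°.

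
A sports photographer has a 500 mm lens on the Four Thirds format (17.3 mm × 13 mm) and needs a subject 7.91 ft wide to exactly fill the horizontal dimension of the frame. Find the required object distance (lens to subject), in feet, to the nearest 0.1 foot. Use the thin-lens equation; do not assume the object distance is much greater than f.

230.3 ft

W: 7.91 ft × 304.8 mm/ft = 2410.97 mm.
Magnification m = w/W = dᵢ/dₒ; combined with 1/f = 1/dₒ + 1/dᵢ this gives dₒ = f·(1 + W/w).
dₒ = 500 mm × (1 + 2410.97/17.3) = 500 × 140.3623 ≈ 70181.154 mm = 70181.154/304.8 ft = 230.253 ft.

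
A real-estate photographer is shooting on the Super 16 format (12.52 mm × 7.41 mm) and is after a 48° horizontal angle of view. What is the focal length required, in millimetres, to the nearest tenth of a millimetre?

From α = 2·arctan(w/2f) we get f = w / (2·tan(α/2)).
With w = 12.52 mm and α/2 = 24°, tan(α/2) ≈ 0.44523, so f ≈ 12.52 / 0.89046 ≈ 14.0602 mm.

14.1 mm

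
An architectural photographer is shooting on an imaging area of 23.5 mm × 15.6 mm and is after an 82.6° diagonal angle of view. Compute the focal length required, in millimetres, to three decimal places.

Sensor diagonal = √(23.5² + 15.6²) = √795.6100 ≈ 28.2066 mm.
From α = 2·arctan(d/2f) we get f = d / (2·tan(α/2)).
With d = 28.2066 mm and α/2 = 41.3°, tan(α/2) ≈ 0.87852, so f ≈ 28.2066 / 1.75704 ≈ 16.0534 mm.

16.053 mm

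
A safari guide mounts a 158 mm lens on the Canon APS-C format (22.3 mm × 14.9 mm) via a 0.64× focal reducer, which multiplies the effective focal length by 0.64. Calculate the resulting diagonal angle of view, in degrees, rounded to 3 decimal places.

15.108°

Effective focal length f = 158 × 0.64 = 101.12 mm.
Sensor diagonal = √(22.3² + 14.9²) = √719.3000 ≈ 26.8198 mm.
α = 2·arctan(26.820 / (2 × 101.12)) = 2·arctan(0.13261) ≈ 15.1082°.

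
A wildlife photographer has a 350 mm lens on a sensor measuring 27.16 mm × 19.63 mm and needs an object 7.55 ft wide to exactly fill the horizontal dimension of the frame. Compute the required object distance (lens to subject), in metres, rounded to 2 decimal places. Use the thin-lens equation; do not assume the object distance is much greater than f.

W: 7.55 ft × 304.8 mm/ft = 2301.24 mm.
Magnification m = w/W = dᵢ/dₒ; combined with 1/f = 1/dₒ + 1/dᵢ this gives dₒ = f·(1 + W/w).
dₒ = 350 mm × (1 + 2301.24/27.16) = 350 × 85.7290 ≈ 30005.154 mm = 30.0052 m.

30.01 m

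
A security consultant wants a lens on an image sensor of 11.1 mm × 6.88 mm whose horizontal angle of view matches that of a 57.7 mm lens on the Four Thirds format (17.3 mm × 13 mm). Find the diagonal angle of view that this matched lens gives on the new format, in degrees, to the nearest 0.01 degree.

20.01°

Equal horizontal AOV ⇒ f₂ = f₁ · 11.1/17.3 = 57.7 × 0.64162 ≈ 37.0214 mm.
Sensor diagonal = √(11.1² + 6.88²) = √170.5444 ≈ 13.0593 mm.
Diagonal AOV on the new format = 2·arctan(13.0593 / (2 × 37.0214)) = 2·arctan(0.17637) ≈ 20.0053°.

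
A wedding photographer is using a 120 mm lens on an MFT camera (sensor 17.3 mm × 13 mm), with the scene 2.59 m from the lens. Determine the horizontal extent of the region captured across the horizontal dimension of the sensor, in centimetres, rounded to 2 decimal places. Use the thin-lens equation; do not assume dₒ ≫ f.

dₒ: 2.59 m = 2590 mm.
Similar triangles through the lens centre give W/dₒ = w/dᵢ; with 1/f = 1/dₒ + 1/dᵢ this gives W = w·(dₒ − f)/f.
W = 17.3 mm × (2590 − 120) / 120 = 17.3 × 20.5833 ≈ 356.092 mm = 35.6092 cm.

35.61 cm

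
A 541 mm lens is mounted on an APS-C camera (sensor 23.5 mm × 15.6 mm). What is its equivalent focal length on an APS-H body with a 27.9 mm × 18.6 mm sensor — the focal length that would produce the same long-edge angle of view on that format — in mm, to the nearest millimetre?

642 mm

Equal angle of view means equal width/f ratio, so f₂ = f₁ · (width₂/width₁) = 541 × 27.9/23.5.
f₂ = 541 × 1.18723 ≈ 642.294 mm.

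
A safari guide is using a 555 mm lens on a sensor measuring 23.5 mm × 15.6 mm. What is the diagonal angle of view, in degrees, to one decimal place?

2.9°

Sensor diagonal = √(23.5² + 15.6²) = √795.6100 ≈ 28.2066 mm.
Angle of view α = 2·arctan(d/2f) with d = 28.2066 mm and f = 555 mm.
d/2f = 0.02541; arctan(0.02541) ≈ 1.4556°, so α ≈ 2.9113°.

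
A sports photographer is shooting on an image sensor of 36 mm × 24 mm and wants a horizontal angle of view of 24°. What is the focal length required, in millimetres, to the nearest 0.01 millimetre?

84.68 mm

From α = 2·arctan(w/2f) we get f = w / (2·tan(α/2)).
With w = 36 mm and α/2 = 12°, tan(α/2) ≈ 0.21256, so f ≈ 36 / 0.42511 ≈ 84.6833 mm.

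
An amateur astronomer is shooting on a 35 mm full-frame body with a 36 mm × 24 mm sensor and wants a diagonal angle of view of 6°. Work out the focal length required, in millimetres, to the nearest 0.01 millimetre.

412.79 mm

Sensor diagonal = √(36² + 24²) = √1872.0000 ≈ 43.2666 mm.
From α = 2·arctan(d/2f) we get f = d / (2·tan(α/2)).
With d = 43.2666 mm and α/2 = 3°, tan(α/2) ≈ 0.05241, so f ≈ 43.2666 / 0.10482 ≈ 412.7881 mm.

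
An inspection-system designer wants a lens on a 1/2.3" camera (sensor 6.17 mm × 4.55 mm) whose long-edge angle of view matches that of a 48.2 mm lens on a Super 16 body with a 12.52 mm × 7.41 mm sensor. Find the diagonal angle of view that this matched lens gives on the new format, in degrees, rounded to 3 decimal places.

Equal long-edge AOV ⇒ f₂ = f₁ · 6.17/12.52 = 48.2 × 0.49281 ≈ 23.7535 mm.
Sensor diagonal = √(6.17² + 4.55²) = √58.7714 ≈ 7.6663 mm.
Diagonal AOV on the new format = 2·arctan(7.6663 / (2 × 23.7535)) = 2·arctan(0.16137) ≈ 18.3337°.

18.334°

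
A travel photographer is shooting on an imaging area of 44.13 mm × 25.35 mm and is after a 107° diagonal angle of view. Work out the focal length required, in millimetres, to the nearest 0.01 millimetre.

18.83 mm

Sensor diagonal = √(44.13² + 25.35²) = √2590.0794 ≈ 50.8928 mm.
From α = 2·arctan(d/2f) we get f = d / (2·tan(α/2)).
With d = 50.8928 mm and α/2 = 53.5°, tan(α/2) ≈ 1.35142, so f ≈ 50.8928 / 2.70284 ≈ 18.8294 mm.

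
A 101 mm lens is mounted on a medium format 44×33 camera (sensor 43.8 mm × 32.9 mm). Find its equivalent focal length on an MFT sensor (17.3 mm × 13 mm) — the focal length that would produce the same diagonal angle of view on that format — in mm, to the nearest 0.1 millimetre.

Sensor diagonal = √(43.8² + 32.9²) = √3000.8500 ≈ 54.7800 mm.
Sensor diagonal = √(17.3² + 13²) = √468.2900 ≈ 21.6400 mm.
Equal angle of view means equal diagonal/f ratio, so f₂ = f₁ · (diagonal₂/diagonal₁) = 101 × 21.6400/54.7800.
f₂ = 101 × 0.39503 ≈ 39.899 mm.

39.9 mm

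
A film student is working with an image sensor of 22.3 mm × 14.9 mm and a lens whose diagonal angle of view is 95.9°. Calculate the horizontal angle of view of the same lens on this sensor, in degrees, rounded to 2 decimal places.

Sensor diagonal = √(22.3² + 14.9²) = √719.3000 ≈ 26.8198 mm.
From the diagonal AOV: f = 26.8198 / (2·tan(47.95°)) = 26.8198 / 2.21733 ≈ 12.0955 mm.
Horizontal AOV = 2·arctan(22.3 / (2 × 12.0955)) = 2·arctan(0.92183) ≈ 85.3415°.

85.34°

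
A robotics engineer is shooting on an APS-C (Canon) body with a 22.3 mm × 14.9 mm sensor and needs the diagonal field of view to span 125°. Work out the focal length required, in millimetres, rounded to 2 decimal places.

6.98 mm

Sensor diagonal = √(22.3² + 14.9²) = √719.3000 ≈ 26.8198 mm.
From α = 2·arctan(d/2f) we get f = d / (2·tan(α/2)).
With d = 26.8198 mm and α/2 = 62.5°, tan(α/2) ≈ 1.92098, so f ≈ 26.8198 / 3.84196 ≈ 6.9807 mm.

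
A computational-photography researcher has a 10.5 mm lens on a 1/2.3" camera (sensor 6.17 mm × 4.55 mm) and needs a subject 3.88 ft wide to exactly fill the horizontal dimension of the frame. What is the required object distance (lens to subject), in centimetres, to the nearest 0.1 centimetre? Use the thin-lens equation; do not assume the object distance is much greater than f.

W: 3.88 ft × 304.8 mm/ft = 1182.62 mm.
Magnification m = w/W = dᵢ/dₒ; combined with 1/f = 1/dₒ + 1/dᵢ this gives dₒ = f·(1 + W/w).
dₒ = 10.5 mm × (1 + 1182.62/6.17) = 10.5 × 192.6733 ≈ 2023.069 mm = 202.307 cm.

202.3 cm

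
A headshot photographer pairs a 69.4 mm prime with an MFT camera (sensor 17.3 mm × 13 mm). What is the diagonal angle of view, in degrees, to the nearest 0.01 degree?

17.72°

Sensor diagonal = √(17.3² + 13²) = √468.2900 ≈ 21.6400 mm.
Angle of view α = 2·arctan(d/2f) with d = 21.6400 mm and f = 69.4 mm.
d/2f = 0.15591; arctan(0.15591) ≈ 8.8615°, so α ≈ 17.7230°.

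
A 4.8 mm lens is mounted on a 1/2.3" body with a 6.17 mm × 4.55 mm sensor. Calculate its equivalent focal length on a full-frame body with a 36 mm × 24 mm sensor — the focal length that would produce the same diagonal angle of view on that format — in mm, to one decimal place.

27.1 mm

Sensor diagonal = √(6.17² + 4.55²) = √58.7714 ≈ 7.6663 mm.
Sensor diagonal = √(36² + 24²) = √1872.0000 ≈ 43.2666 mm.
Equal angle of view means equal diagonal/f ratio, so f₂ = f₁ · (diagonal₂/diagonal₁) = 4.8 × 43.2666/7.6663.
f₂ = 4.8 × 5.64378 ≈ 27.090 mm.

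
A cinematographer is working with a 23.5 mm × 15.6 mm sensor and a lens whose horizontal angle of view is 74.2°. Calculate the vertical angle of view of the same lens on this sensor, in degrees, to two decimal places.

53.32°

From the horizontal AOV: f = 23.5 / (2·tan(37.1°)) = 23.5 / 1.51259 ≈ 15.5363 mm.
Vertical AOV = 2·arctan(15.6 / (2 × 15.5363)) = 2·arctan(0.50205) ≈ 53.3179°.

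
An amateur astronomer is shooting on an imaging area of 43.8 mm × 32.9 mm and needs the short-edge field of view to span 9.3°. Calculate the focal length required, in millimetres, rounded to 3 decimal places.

From α = 2·arctan(h/2f) we get f = h / (2·tan(α/2)).
With h = 32.9 mm and α/2 = 4.65°, tan(α/2) ≈ 0.08134, so f ≈ 32.9 / 0.16267 ≈ 202.2463 mm.

202.246 mm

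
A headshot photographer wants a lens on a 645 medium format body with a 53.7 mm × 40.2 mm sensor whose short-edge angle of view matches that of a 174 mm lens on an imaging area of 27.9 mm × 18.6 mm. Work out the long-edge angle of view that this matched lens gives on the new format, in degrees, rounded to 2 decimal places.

Equal short-edge AOV ⇒ f₂ = f₁ · 40.2/18.6 = 174 × 2.16129 ≈ 376.0645 mm.
Long-edge AOV on the new format = 2·arctan(53.7 / (2 × 376.0645)) = 2·arctan(0.07140) ≈ 8.1677°.

8.17°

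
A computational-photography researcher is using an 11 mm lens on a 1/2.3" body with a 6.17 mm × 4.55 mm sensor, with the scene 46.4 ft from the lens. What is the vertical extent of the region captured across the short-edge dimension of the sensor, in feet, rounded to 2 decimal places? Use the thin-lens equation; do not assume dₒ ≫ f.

dₒ: 46.4 ft × 304.8 mm/ft = 14142.72 mm.
Similar triangles through the lens centre give W/dₒ = h/dᵢ; with 1/f = 1/dₒ + 1/dᵢ this gives W = h·(dₒ − f)/f.
W = 4.55 mm × (14142.7 − 11) / 11 = 4.55 × 1284.7018 ≈ 5845.393 mm = 5845.393/304.8 ft = 19.1778 ft.

19.18 ft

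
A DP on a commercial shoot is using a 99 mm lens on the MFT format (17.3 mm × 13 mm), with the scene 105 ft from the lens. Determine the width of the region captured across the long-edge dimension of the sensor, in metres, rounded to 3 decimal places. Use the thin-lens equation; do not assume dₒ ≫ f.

5.575 m

dₒ: 105 ft × 304.8 mm/ft = 32004.00 mm.
Similar triangles through the lens centre give W/dₒ = w/dᵢ; with 1/f = 1/dₒ + 1/dᵢ this gives W = w·(dₒ − f)/f.
W = 17.3 mm × (32004 − 99) / 99 = 17.3 × 322.2727 ≈ 5575.318 mm = 5.57532 m.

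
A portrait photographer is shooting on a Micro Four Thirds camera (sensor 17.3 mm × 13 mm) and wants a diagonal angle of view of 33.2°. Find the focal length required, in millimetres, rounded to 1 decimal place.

Sensor diagonal = √(17.3² + 13²) = √468.2900 ≈ 21.6400 mm.
From α = 2·arctan(d/2f) we get f = d / (2·tan(α/2)).
With d = 21.6400 mm and α/2 = 16.6°, tan(α/2) ≈ 0.29811, so f ≈ 21.6400 / 0.59623 ≈ 36.2950 mm.

36.3 mm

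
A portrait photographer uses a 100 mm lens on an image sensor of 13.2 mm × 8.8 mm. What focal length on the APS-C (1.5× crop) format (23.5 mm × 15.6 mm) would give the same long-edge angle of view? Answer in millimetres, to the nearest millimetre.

Equal angle of view means equal width/f ratio, so f₂ = f₁ · (width₂/width₁) = 100 × 23.5/13.2.
f₂ = 100 × 1.78030 ≈ 178.030 mm.

178 mm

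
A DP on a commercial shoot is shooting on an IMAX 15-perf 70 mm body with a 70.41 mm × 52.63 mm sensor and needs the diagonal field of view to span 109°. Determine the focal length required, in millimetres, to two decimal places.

Sensor diagonal = √(70.41² + 52.63²) = √7727.4850 ≈ 87.9061 mm.
From α = 2·arctan(d/2f) we get f = d / (2·tan(α/2)).
With d = 87.9061 mm and α/2 = 54.5°, tan(α/2) ≈ 1.40195, so f ≈ 87.9061 / 2.80390 ≈ 31.3514 mm.

31.35 mm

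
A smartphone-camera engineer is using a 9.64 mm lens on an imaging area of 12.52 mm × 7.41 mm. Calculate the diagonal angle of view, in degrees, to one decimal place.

Sensor diagonal = √(12.52² + 7.41²) = √211.6585 ≈ 14.5485 mm.
Angle of view α = 2·arctan(d/2f) with d = 14.5485 mm and f = 9.64 mm.
d/2f = 0.75459; arctan(0.75459) ≈ 37.0378°, so α ≈ 74.0757°.

74.1°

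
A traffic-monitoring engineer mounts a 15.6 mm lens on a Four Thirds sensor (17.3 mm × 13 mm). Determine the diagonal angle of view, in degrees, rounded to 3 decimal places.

69.490°

Sensor diagonal = √(17.3² + 13²) = √468.2900 ≈ 21.6400 mm.
Angle of view α = 2·arctan(d/2f) with d = 21.6400 mm and f = 15.6 mm.
d/2f = 0.69359; arctan(0.69359) ≈ 34.7448°, so α ≈ 69.4896°.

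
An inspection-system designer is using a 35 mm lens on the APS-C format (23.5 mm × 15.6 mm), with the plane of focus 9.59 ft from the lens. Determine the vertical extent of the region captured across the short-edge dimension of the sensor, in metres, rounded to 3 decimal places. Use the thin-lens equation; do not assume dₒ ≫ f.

dₒ: 9.59 ft × 304.8 mm/ft = 2923.03 mm.
Similar triangles through the lens centre give W/dₒ = h/dᵢ; with 1/f = 1/dₒ + 1/dᵢ this gives W = h·(dₒ − f)/f.
W = 15.6 mm × (2923.03 − 35) / 35 = 15.6 × 82.5152 ≈ 1287.237 mm = 1.28724 m.

1.287 m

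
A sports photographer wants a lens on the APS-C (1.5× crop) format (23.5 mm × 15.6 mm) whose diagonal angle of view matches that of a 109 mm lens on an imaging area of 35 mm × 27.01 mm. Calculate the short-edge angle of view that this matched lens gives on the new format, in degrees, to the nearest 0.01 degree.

Sensor diagonal = √(35² + 27.01²) = √1954.5401 ≈ 44.2102 mm.
Sensor diagonal = √(23.5² + 15.6²) = √795.6100 ≈ 28.2066 mm.
Equal diagonal AOV ⇒ f₂ = f₁ · 28.2066/44.2102 = 109 × 0.63801 ≈ 69.5431 mm.
Short-edge AOV on the new format = 2·arctan(15.6 / (2 × 69.5431)) = 2·arctan(0.11216) ≈ 12.7992°.

12.80°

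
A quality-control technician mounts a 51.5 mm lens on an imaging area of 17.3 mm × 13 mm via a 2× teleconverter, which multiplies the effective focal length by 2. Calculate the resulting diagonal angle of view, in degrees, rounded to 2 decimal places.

Effective focal length f = 51.5 × 2 = 103 mm.
Sensor diagonal = √(17.3² + 13²) = √468.2900 ≈ 21.6400 mm.
α = 2·arctan(21.640 / (2 × 103)) = 2·arctan(0.10505) ≈ 11.9937°.

11.99°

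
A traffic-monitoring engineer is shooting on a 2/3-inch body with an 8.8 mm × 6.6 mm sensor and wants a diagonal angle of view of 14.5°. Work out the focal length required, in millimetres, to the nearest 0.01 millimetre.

Sensor diagonal = √(8.8² + 6.6²) = √121.0000 ≈ 11.0000 mm.
From α = 2·arctan(d/2f) we get f = d / (2·tan(α/2)).
With d = 11.0000 mm and α/2 = 7.25°, tan(α/2) ≈ 0.12722, so f ≈ 11.0000 / 0.25443 ≈ 43.2335 mm.

43.23 mm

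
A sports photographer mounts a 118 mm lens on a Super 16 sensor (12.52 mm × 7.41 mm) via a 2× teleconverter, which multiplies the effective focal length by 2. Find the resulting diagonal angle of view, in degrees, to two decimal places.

Effective focal length f = 118 × 2 = 236 mm.
Sensor diagonal = √(12.52² + 7.41²) = √211.6585 ≈ 14.5485 mm.
α = 2·arctan(14.548 / (2 × 236)) = 2·arctan(0.03082) ≈ 3.5309°.

3.53°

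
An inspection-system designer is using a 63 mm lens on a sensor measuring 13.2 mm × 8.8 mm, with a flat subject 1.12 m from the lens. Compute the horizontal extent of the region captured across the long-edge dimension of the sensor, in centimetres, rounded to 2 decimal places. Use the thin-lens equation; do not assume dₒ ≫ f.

22.15 cm

dₒ: 1.12 m = 1120 mm.
Similar triangles through the lens centre give W/dₒ = w/dᵢ; with 1/f = 1/dₒ + 1/dᵢ this gives W = w·(dₒ − f)/f.
W = 13.2 mm × (1120 − 63) / 63 = 13.2 × 16.7778 ≈ 221.467 mm = 22.1467 cm.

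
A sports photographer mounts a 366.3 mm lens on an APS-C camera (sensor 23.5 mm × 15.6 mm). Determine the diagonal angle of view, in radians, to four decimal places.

0.0770 rad

Sensor diagonal = √(23.5² + 15.6²) = √795.6100 ≈ 28.2066 mm.
Angle of view α = 2·arctan(d/2f) with d = 28.2066 mm and f = 366.3 mm.
d/2f = 0.03850; arctan(0.03850) ≈ 0.0385 rad, so α ≈ 0.0770 rad.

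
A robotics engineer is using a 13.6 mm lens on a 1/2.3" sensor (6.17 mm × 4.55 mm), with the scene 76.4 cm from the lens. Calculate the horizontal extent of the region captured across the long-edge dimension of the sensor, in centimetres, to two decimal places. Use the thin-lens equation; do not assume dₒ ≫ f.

34.04 cm

dₒ: 76.4 cm = 764 mm.
Similar triangles through the lens centre give W/dₒ = w/dᵢ; with 1/f = 1/dₒ + 1/dᵢ this gives W = w·(dₒ − f)/f.
W = 6.17 mm × (764 − 13.6) / 13.6 = 6.17 × 55.1765 ≈ 340.439 mm = 34.0439 cm.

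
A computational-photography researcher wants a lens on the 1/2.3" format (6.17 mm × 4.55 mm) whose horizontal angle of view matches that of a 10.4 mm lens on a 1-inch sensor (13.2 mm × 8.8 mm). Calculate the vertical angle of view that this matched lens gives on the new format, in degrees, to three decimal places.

50.158°

Equal horizontal AOV ⇒ f₂ = f₁ · 6.17/13.2 = 10.4 × 0.46742 ≈ 4.8612 mm.
Vertical AOV on the new format = 2·arctan(4.55 / (2 × 4.8612)) = 2·arctan(0.46799) ≈ 50.1583°.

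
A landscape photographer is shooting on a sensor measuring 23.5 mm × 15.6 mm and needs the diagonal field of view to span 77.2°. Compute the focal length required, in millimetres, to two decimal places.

Sensor diagonal = √(23.5² + 15.6²) = √795.6100 ≈ 28.2066 mm.
From α = 2·arctan(d/2f) we get f = d / (2·tan(α/2)).
With d = 28.2066 mm and α/2 = 38.6°, tan(α/2) ≈ 0.79829, so f ≈ 28.2066 / 1.59658 ≈ 17.6669 mm.

17.67 mm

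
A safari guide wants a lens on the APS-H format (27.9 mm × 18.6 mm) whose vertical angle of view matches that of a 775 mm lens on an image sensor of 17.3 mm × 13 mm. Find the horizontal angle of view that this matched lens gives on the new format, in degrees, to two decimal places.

Equal vertical AOV ⇒ f₂ = f₁ · 18.6/13 = 775 × 1.43077 ≈ 1108.8462 mm.
Horizontal AOV on the new format = 2·arctan(27.9 / (2 × 1108.8462)) = 2·arctan(0.01258) ≈ 1.4416°.

1.44°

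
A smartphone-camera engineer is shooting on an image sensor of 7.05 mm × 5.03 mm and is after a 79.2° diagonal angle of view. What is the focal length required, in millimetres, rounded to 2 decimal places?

5.23 mm

Sensor diagonal = √(7.05² + 5.03²) = √75.0034 ≈ 8.6605 mm.
From α = 2·arctan(d/2f) we get f = d / (2·tan(α/2)).
With d = 8.6605 mm and α/2 = 39.6°, tan(α/2) ≈ 0.82727, so f ≈ 8.6605 / 1.65454 ≈ 5.2343 mm.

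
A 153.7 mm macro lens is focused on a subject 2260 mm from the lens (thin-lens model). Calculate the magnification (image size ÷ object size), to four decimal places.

Thin lens: 1/f = 1/dₒ + 1/dᵢ → 1/dᵢ = 1/153.7 − 1/2260 = 0.0060637 mm⁻¹, so dᵢ ≈ 164.9157 mm.
Magnification m = dᵢ/dₒ = 164.9157/2260 ≈ 0.07297.

0.0730×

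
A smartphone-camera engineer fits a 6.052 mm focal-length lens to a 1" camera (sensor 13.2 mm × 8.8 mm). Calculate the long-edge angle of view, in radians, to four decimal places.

Angle of view α = 2·arctan(w/2f) with w = 13.2 mm and f = 6.052 mm.
w/2f = 1.09055; arctan(1.09055) ≈ 0.8287 rad, so α ≈ 1.6574 rad.

1.6574 rad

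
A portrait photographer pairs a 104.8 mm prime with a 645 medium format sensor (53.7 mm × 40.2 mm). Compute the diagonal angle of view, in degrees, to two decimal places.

Sensor diagonal = √(53.7² + 40.2²) = √4499.7300 ≈ 67.0800 mm.
Angle of view α = 2·arctan(d/2f) with d = 67.0800 mm and f = 104.8 mm.
d/2f = 0.32004; arctan(0.32004) ≈ 17.7467°, so α ≈ 35.4933°.

35.49°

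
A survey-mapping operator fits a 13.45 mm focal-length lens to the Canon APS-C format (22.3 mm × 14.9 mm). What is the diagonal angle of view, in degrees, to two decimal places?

89.83°

Sensor diagonal = √(22.3² + 14.9²) = √719.3000 ≈ 26.8198 mm.
Angle of view α = 2·arctan(d/2f) with d = 26.8198 mm and f = 13.45 mm.
d/2f = 0.99702; arctan(0.99702) ≈ 44.9144°, so α ≈ 89.8289°.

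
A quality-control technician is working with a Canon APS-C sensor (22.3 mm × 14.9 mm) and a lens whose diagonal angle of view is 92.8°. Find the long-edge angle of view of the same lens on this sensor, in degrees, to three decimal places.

Sensor diagonal = √(22.3² + 14.9²) = √719.3000 ≈ 26.8198 mm.
From the diagonal AOV: f = 26.8198 / (2·tan(46.4°)) = 26.8198 / 2.10021 ≈ 12.7701 mm.
Long-edge AOV = 2·arctan(22.3 / (2 × 12.7701)) = 2·arctan(0.87314) ≈ 82.2508°.

82.251°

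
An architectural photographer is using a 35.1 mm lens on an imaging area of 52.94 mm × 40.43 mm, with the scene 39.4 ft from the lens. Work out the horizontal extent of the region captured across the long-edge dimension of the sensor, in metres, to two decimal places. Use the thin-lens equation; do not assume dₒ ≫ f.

18.06 m

dₒ: 39.4 ft × 304.8 mm/ft = 12009.12 mm.
Similar triangles through the lens centre give W/dₒ = w/dᵢ; with 1/f = 1/dₒ + 1/dᵢ this gives W = w·(dₒ − f)/f.
W = 52.94 mm × (12009.1 − 35.1) / 35.1 = 52.94 × 341.1402 ≈ 18059.960 mm = 18.06 m.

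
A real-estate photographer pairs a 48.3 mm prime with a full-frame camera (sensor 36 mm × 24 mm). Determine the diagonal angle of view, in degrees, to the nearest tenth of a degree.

48.3°

Sensor diagonal = √(36² + 24²) = √1872.0000 ≈ 43.2666 mm.
Angle of view α = 2·arctan(d/2f) with d = 43.2666 mm and f = 48.3 mm.
d/2f = 0.44789; arctan(0.44789) ≈ 24.1273°, so α ≈ 48.2547°.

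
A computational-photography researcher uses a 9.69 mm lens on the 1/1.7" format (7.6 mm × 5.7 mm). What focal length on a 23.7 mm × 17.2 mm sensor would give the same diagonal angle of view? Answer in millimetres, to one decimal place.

Sensor diagonal = √(7.6² + 5.7²) = √90.2500 ≈ 9.5000 mm.
Sensor diagonal = √(23.7² + 17.2²) = √857.5300 ≈ 29.2836 mm.
Equal angle of view means equal diagonal/f ratio, so f₂ = f₁ · (diagonal₂/diagonal₁) = 9.69 × 29.2836/9.5000.
f₂ = 9.69 × 3.08249 ≈ 29.869 mm.

29.9 mm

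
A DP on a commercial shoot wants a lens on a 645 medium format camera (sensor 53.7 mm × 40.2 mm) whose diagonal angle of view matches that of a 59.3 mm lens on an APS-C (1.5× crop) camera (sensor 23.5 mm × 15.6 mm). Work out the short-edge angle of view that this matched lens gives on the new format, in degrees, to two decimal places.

Sensor diagonal = √(23.5² + 15.6²) = √795.6100 ≈ 28.2066 mm.
Sensor diagonal = √(53.7² + 40.2²) = √4499.7300 ≈ 67.0800 mm.
Equal diagonal AOV ⇒ f₂ = f₁ · 67.0800/28.2066 = 59.3 × 2.37817 ≈ 141.0256 mm.
Short-edge AOV on the new format = 2·arctan(40.2 / (2 × 141.0256)) = 2·arctan(0.14253) ≈ 16.2232°.

16.22°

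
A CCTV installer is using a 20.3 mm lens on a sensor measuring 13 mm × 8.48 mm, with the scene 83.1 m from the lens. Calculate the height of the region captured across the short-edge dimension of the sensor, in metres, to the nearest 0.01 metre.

34.71 m

dₒ: 83.1 m = 83100 mm.
Similar triangles through the lens centre give W/dₒ = h/dᵢ; with 1/f = 1/dₒ + 1/dᵢ this gives W = h·(dₒ − f)/f.
W = 8.48 mm × (83100 − 20.3) / 20.3 = 8.48 × 4092.5961 ≈ 34705.215 mm = 34.7052 m.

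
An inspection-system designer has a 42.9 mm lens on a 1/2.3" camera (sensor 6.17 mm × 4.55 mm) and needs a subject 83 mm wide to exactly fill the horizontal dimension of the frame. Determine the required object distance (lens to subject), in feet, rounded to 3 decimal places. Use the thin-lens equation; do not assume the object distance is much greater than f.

2.034 ft

Magnification m = w/W = dᵢ/dₒ; combined with 1/f = 1/dₒ + 1/dᵢ this gives dₒ = f·(1 + W/w).
dₒ = 42.9 mm × (1 + 83/6.17) = 42.9 × 14.4522 ≈ 619.999 mm = 619.999/304.8 ft = 2.03412 ft.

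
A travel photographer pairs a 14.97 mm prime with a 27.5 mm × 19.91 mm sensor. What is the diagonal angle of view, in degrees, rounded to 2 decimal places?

97.18°

Sensor diagonal = √(27.5² + 19.91²) = √1152.6581 ≈ 33.9508 mm.
Angle of view α = 2·arctan(d/2f) with d = 33.9508 mm and f = 14.97 mm.
d/2f = 1.13396; arctan(1.13396) ≈ 48.5921°, so α ≈ 97.1842°.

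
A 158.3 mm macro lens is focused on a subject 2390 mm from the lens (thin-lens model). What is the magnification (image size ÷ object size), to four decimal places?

0.0709×

Thin lens: 1/f = 1/dₒ + 1/dᵢ → 1/dᵢ = 1/158.3 − 1/2390 = 0.0058987 mm⁻¹, so dᵢ ≈ 169.5286 mm.
Magnification m = dᵢ/dₒ = 169.5286/2390 ≈ 0.07093.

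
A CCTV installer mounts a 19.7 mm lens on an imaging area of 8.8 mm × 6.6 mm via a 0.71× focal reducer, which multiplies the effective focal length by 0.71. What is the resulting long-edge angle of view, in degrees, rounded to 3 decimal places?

34.925°

Effective focal length f = 19.7 × 0.71 = 13.987 mm.
α = 2·arctan(8.8 / (2 × 13.987)) = 2·arctan(0.31458) ≈ 34.9248°.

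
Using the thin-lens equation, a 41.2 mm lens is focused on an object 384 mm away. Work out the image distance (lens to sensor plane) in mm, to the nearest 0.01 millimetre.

1/dᵢ = 1/f − 1/dₒ = 1/41.2 − 1/384 = 0.0216677 mm⁻¹.
dᵢ = 1/0.0216677 ≈ 46.1517 mm.

46.15 mm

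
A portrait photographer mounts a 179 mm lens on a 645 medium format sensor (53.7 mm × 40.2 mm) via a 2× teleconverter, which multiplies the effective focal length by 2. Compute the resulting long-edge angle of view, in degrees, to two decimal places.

8.58°

Effective focal length f = 179 × 2 = 358 mm.
α = 2·arctan(53.7 / (2 × 358)) = 2·arctan(0.07500) ≈ 8.5783°.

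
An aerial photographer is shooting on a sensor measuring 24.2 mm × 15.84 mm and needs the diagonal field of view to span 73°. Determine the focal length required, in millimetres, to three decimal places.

Sensor diagonal = √(24.2² + 15.84²) = √836.5456 ≈ 28.9231 mm.
From α = 2·arctan(d/2f) we get f = d / (2·tan(α/2)).
With d = 28.9231 mm and α/2 = 36.5°, tan(α/2) ≈ 0.73996, so f ≈ 28.9231 / 1.47992 ≈ 19.5437 mm.

19.544 mm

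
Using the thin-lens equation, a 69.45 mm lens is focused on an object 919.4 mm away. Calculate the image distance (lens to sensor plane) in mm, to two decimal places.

75.12 mm

1/dᵢ = 1/f − 1/dₒ = 1/69.45 − 1/919.4 = 0.0133112 mm⁻¹.
dᵢ = 1/0.0133112 ≈ 75.1248 mm.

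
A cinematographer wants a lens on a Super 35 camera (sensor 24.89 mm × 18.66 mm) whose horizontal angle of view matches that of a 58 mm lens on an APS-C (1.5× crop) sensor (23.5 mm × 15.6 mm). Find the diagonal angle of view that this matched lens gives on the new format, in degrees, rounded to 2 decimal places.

28.42°

Equal horizontal AOV ⇒ f₂ = f₁ · 24.89/23.5 = 58 × 1.05915 ≈ 61.4306 mm.
Sensor diagonal = √(24.89² + 18.66²) = √967.7077 ≈ 31.1080 mm.
Diagonal AOV on the new format = 2·arctan(31.1080 / (2 × 61.4306)) = 2·arctan(0.25320) ≈ 28.4169°.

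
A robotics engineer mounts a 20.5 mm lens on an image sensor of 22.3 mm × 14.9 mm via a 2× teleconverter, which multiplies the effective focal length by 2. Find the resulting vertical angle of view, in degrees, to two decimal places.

20.60°

Effective focal length f = 20.5 × 2 = 41 mm.
α = 2·arctan(14.9 / (2 × 41)) = 2·arctan(0.18171) ≈ 20.5974°.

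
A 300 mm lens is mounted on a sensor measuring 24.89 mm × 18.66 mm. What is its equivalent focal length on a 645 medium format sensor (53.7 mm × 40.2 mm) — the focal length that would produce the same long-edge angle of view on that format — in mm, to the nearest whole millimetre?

Equal angle of view means equal width/f ratio, so f₂ = f₁ · (width₂/width₁) = 300 × 53.7/24.89.
f₂ = 300 × 2.15749 ≈ 647.248 mm.

647 mm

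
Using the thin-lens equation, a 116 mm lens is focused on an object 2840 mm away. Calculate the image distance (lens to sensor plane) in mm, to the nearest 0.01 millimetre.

1/dᵢ = 1/f − 1/dₒ = 1/116 − 1/2840 = 0.0082686 mm⁻¹.
dᵢ = 1/0.0082686 ≈ 120.9398 mm.

120.94 mm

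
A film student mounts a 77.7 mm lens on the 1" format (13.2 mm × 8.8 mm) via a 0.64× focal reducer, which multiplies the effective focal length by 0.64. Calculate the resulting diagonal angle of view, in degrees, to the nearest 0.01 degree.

Effective focal length f = 77.7 × 0.64 = 49.728 mm.
Sensor diagonal = √(13.2² + 8.8²) = √251.6800 ≈ 15.8644 mm.
α = 2·arctan(15.864 / (2 × 49.728)) = 2·arctan(0.15951) ≈ 18.1260°.

18.13°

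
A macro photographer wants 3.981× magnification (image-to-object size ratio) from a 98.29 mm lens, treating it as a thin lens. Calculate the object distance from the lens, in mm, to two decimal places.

With m = dᵢ/dₒ and 1/f = 1/dₒ + 1/dᵢ, substituting dᵢ = m·dₒ gives 1/f = (1 + 1/m)/dₒ, hence dₒ = f·(1 + 1/m).
dₒ = 98.29 × (1 + 1/3.981) = 98.29 × 1.25119 ≈ 122.980 mm.

122.98 mm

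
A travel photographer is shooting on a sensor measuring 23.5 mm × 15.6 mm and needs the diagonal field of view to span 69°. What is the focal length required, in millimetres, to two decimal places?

Sensor diagonal = √(23.5² + 15.6²) = √795.6100 ≈ 28.2066 mm.
From α = 2·arctan(d/2f) we get f = d / (2·tan(α/2)).
With d = 28.2066 mm and α/2 = 34.5°, tan(α/2) ≈ 0.68728, so f ≈ 28.2066 / 1.37456 ≈ 20.5204 mm.

20.52 mm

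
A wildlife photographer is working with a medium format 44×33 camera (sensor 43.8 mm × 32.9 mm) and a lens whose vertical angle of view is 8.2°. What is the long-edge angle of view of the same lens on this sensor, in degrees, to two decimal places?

10.90°

From the vertical AOV: f = 32.9 / (2·tan(4.1°)) = 32.9 / 0.14336 ≈ 229.4893 mm.
Long-edge AOV = 2·arctan(43.8 / (2 × 229.4893)) = 2·arctan(0.09543) ≈ 10.9024°.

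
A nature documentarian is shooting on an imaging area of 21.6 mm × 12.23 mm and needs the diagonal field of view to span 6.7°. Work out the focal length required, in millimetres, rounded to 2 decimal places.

212.03 mm

Sensor diagonal = √(21.6² + 12.23²) = √616.1329 ≈ 24.8220 mm.
From α = 2·arctan(d/2f) we get f = d / (2·tan(α/2)).
With d = 24.8220 mm and α/2 = 3.35°, tan(α/2) ≈ 0.05854, so f ≈ 24.8220 / 0.11707 ≈ 212.0263 mm.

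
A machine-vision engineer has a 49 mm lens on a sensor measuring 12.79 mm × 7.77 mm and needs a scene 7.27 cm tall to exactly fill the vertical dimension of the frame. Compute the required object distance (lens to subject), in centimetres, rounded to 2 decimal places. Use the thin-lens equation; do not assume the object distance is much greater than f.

50.75 cm

W: 7.27 cm = 72.7 mm.
Magnification m = h/W = dᵢ/dₒ; combined with 1/f = 1/dₒ + 1/dᵢ this gives dₒ = f·(1 + W/h).
dₒ = 49 mm × (1 + 72.7/7.77) = 49 × 10.3565 ≈ 507.468 mm = 50.7468 cm.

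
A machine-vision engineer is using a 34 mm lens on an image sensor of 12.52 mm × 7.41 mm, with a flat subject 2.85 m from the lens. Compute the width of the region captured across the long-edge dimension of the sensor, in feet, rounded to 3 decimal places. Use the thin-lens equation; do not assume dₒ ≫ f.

3.402 ft

dₒ: 2.85 m = 2850 mm.
Similar triangles through the lens centre give W/dₒ = w/dᵢ; with 1/f = 1/dₒ + 1/dᵢ this gives W = w·(dₒ − f)/f.
W = 12.52 mm × (2850 − 34) / 34 = 12.52 × 82.8235 ≈ 1036.951 mm = 1036.951/304.8 ft = 3.40207 ft.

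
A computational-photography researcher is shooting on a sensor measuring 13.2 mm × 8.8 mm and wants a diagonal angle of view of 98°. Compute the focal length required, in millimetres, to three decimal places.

Sensor diagonal = √(13.2² + 8.8²) = √251.6800 ≈ 15.8644 mm.
From α = 2·arctan(d/2f) we get f = d / (2·tan(α/2)).
With d = 15.8644 mm and α/2 = 49°, tan(α/2) ≈ 1.15037, so f ≈ 15.8644 / 2.30074 ≈ 6.8954 mm.

6.895 mm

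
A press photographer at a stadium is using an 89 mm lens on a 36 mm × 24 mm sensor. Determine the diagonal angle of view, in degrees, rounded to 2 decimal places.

Sensor diagonal = √(36² + 24²) = √1872.0000 ≈ 43.2666 mm.
Angle of view α = 2·arctan(d/2f) with d = 43.2666 mm and f = 89 mm.
d/2f = 0.24307; arctan(0.24307) ≈ 13.6620°, so α ≈ 27.3240°.

27.32°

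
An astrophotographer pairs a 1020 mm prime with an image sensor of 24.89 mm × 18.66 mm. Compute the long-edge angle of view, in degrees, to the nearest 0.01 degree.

1.40°

Angle of view α = 2·arctan(w/2f) with w = 24.89 mm and f = 1020 mm.
w/2f = 0.01220; arctan(0.01220) ≈ 0.6990°, so α ≈ 1.3981°.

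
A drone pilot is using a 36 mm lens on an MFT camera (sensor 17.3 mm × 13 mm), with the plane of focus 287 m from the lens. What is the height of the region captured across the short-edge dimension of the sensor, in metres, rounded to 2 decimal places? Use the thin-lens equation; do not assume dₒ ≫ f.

dₒ: 287 m = 287000 mm.
Similar triangles through the lens centre give W/dₒ = h/dᵢ; with 1/f = 1/dₒ + 1/dᵢ this gives W = h·(dₒ − f)/f.
W = 13 mm × (287000 − 36) / 36 = 13 × 7971.2222 ≈ 103625.889 mm = 103.626 m.

103.63 m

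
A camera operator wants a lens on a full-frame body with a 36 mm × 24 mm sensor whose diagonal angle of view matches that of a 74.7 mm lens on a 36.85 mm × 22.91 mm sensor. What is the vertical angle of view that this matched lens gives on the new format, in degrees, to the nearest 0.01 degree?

18.30°

Sensor diagonal = √(36.85² + 22.91²) = √1882.7906 ≈ 43.3911 mm.
Sensor diagonal = √(36² + 24²) = √1872.0000 ≈ 43.2666 mm.
Equal diagonal AOV ⇒ f₂ = f₁ · 43.2666/43.3911 = 74.7 × 0.99713 ≈ 74.4856 mm.
Vertical AOV on the new format = 2·arctan(24 / (2 × 74.4856)) = 2·arctan(0.16110) ≈ 18.3040°.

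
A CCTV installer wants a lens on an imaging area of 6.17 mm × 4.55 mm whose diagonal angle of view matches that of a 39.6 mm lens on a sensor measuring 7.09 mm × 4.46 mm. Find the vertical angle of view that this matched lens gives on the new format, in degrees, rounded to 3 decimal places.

Sensor diagonal = √(7.09² + 4.46²) = √70.1597 ≈ 8.3761 mm.
Sensor diagonal = √(6.17² + 4.55²) = √58.7714 ≈ 7.6663 mm.
Equal diagonal AOV ⇒ f₂ = f₁ · 7.6663/8.3761 = 39.6 × 0.91525 ≈ 36.2439 mm.
Vertical AOV on the new format = 2·arctan(4.55 / (2 × 36.2439)) = 2·arctan(0.06277) ≈ 7.1834°.

7.183°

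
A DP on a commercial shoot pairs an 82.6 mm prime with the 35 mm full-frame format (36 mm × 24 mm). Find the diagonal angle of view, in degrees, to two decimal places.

Sensor diagonal = √(36² + 24²) = √1872.0000 ≈ 43.2666 mm.
Angle of view α = 2·arctan(d/2f) with d = 43.2666 mm and f = 82.6 mm.
d/2f = 0.26190; arctan(0.26190) ≈ 14.6764°, so α ≈ 29.3528°.

29.35°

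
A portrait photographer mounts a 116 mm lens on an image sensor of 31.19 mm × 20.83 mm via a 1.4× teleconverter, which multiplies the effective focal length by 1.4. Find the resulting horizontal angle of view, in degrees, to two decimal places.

Effective focal length f = 116 × 1.4 = 162.4 mm.
α = 2·arctan(31.19 / (2 × 162.4)) = 2·arctan(0.09603) ≈ 10.9704°.

10.97°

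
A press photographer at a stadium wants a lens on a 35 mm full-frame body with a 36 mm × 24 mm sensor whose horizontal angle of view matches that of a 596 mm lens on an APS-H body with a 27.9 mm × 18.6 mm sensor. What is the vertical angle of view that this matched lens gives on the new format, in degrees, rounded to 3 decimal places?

Equal horizontal AOV ⇒ f₂ = f₁ · 36/27.9 = 596 × 1.29032 ≈ 769.0323 mm.
Vertical AOV on the new format = 2·arctan(24 / (2 × 769.0323)) = 2·arctan(0.01560) ≈ 1.7879°.

1.788°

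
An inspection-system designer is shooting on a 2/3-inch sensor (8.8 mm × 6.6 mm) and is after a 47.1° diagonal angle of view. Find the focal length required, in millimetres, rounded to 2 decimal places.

12.62 mm

Sensor diagonal = √(8.8² + 6.6²) = √121.0000 ≈ 11.0000 mm.
From α = 2·arctan(d/2f) we get f = d / (2·tan(α/2)).
With d = 11.0000 mm and α/2 = 23.55°, tan(α/2) ≈ 0.43585, so f ≈ 11.0000 / 0.87170 ≈ 12.6190 mm.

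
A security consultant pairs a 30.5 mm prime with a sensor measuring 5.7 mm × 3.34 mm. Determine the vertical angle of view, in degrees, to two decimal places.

6.27°

Angle of view α = 2·arctan(h/2f) with h = 3.34 mm and f = 30.5 mm.
h/2f = 0.05475; arctan(0.05475) ≈ 3.1340°, so α ≈ 6.2681°.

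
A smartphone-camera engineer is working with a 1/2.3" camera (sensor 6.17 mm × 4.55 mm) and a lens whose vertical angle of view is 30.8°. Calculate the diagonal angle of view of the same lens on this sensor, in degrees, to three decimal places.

From the vertical AOV: f = 4.55 / (2·tan(15.4°)) = 4.55 / 0.55089 ≈ 8.2593 mm.
Sensor diagonal = √(6.17² + 4.55²) = √58.7714 ≈ 7.6663 mm.
Diagonal AOV = 2·arctan(7.6663 / (2 × 8.2593)) = 2·arctan(0.46410) ≈ 49.7917°.

49.792°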